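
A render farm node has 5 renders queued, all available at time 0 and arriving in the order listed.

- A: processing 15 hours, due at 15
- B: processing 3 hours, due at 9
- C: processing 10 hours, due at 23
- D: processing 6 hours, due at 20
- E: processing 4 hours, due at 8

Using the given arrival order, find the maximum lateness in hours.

30

FIFO (arrival order): A B C D E.
A: 0→15, due 15, lateness 0
B: 15→18, due 9, lateness 9
C: 18→28, due 23, lateness 5
D: 28→34, due 20, lateness 14
E: 34→38, due 8, lateness 30
Maximum = 30.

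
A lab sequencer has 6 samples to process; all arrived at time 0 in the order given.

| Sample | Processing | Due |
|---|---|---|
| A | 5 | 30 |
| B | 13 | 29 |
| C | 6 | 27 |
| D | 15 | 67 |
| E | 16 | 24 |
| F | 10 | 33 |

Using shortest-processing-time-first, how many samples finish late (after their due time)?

SPT (increasing processing time): A C F B D E.
A: 0→5, due 30, tardiness 0
C: 5→11, due 27, tardiness 0
F: 11→21, due 33, tardiness 0
B: 21→34, due 29, tardiness 5
D: 34→49, due 67, tardiness 0
E: 49→65, due 24, tardiness 41
Late samples: 2.

2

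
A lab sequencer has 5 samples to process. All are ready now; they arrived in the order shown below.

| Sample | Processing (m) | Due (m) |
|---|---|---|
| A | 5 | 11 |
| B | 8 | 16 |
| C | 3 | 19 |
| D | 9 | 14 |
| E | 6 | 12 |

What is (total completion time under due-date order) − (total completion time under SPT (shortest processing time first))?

EDD (increasing due date): A E D B C.
A: 0→5
E: 5→11
D: 11→20
B: 20→28
C: 28→31
Sum = 5+11+20+28+31 = 95.
SPT (increasing processing time): C A E B D.
C: 0→3
A: 3→8
E: 8→14
B: 14→22
D: 22→31
Sum = 3+8+14+22+31 = 78.
Difference = 95 − 78 = 17.

17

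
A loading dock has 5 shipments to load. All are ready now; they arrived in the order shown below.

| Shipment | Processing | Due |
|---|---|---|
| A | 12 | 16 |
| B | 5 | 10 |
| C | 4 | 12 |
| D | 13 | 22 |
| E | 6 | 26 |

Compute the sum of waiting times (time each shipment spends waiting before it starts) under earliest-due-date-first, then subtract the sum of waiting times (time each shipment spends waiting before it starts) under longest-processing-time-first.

-36

EDD (increasing due date): B C A D E.
B: waits 0, runs 0→5
C: waits 5, runs 5→9
A: waits 9, runs 9→21
D: waits 21, runs 21→34
E: waits 34, runs 34→40
Sum = 0+5+9+21+34 = 69.
LPT (decreasing processing time): D A E B C.
D: waits 0, runs 0→13
A: waits 13, runs 13→25
E: waits 25, runs 25→31
B: waits 31, runs 31→36
C: waits 36, runs 36→40
Sum = 0+13+25+31+36 = 105.
Difference = 69 − 105 = -36.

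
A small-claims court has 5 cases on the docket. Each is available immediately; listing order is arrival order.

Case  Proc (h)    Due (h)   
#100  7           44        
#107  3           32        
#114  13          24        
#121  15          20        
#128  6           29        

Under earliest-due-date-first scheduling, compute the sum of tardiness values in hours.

EDD (increasing due date): #121 #114 #128 #107 #100.
#121: 0→15, due 20, tardiness 0
#114: 15→28, due 24, tardiness 4
#128: 28→34, due 29, tardiness 5
#107: 34→37, due 32, tardiness 5
#100: 37→44, due 44, tardiness 0
Sum = 0+4+5+5+0 = 14.

14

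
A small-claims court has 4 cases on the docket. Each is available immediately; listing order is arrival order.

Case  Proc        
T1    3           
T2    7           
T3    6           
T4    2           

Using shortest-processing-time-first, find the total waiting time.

18

SPT (increasing processing time): T4 T1 T3 T2.
T4: waits 0, runs 0→2
T1: waits 2, runs 2→5
T3: waits 5, runs 5→11
T2: waits 11, runs 11→18
Sum = 0+2+5+11 = 18.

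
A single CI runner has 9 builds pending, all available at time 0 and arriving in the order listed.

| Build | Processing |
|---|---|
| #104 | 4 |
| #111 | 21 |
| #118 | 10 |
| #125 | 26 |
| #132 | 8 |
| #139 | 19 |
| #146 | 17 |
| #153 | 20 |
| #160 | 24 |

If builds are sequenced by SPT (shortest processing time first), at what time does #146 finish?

SPT (increasing processing time): #104 #132 #118 #146 #139 #153 #111 #160 #125.
#104: 0→4
#132: 4→12
#118: 12→22
#146: 22→39

39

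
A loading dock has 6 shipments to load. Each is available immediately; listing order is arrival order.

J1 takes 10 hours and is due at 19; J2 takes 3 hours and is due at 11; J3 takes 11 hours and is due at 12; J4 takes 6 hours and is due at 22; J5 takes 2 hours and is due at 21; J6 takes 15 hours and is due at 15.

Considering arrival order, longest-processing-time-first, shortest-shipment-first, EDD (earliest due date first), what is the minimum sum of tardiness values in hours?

FIFO (arrival order): J1 J2 J3 J4 J5 J6.
J1: 0→10, due 19, tardiness 0
J2: 10→13, due 11, tardiness 2
J3: 13→24, due 12, tardiness 12
J4: 24→30, due 22, tardiness 8
J5: 30→32, due 21, tardiness 11
J6: 32→47, due 15, tardiness 32
Sum = 0+2+12+8+11+32 = 65.
LPT (decreasing processing time): J6 J3 J1 J4 J2 J5.
J6: 0→15, due 15, tardiness 0
J3: 15→26, due 12, tardiness 14
J1: 26→36, due 19, tardiness 17
J4: 36→42, due 22, tardiness 20
J2: 42→45, due 11, tardiness 34
J5: 45→47, due 21, tardiness 26
Sum = 0+14+17+20+34+26 = 111.
SPT (increasing processing time): J5 J2 J4 J1 J3 J6.
J5: 0→2, due 21, tardiness 0
J2: 2→5, due 11, tardiness 0
J4: 5→11, due 22, tardiness 0
J1: 11→21, due 19, tardiness 2
J3: 21→32, due 12, tardiness 20
J6: 32→47, due 15, tardiness 32
Sum = 0+0+0+2+20+32 = 54.
EDD (increasing due date): J2 J3 J6 J1 J5 J4.
J2: 0→3, due 11, tardiness 0
J3: 3→14, due 12, tardiness 2
J6: 14→29, due 15, tardiness 14
J1: 29→39, due 19, tardiness 20
J5: 39→41, due 21, tardiness 20
J4: 41→47, due 22, tardiness 25
Sum = 0+2+14+20+20+25 = 81.
FIFO 65, LPT 111, SPT 54, EDD 81 → minimum 54.

54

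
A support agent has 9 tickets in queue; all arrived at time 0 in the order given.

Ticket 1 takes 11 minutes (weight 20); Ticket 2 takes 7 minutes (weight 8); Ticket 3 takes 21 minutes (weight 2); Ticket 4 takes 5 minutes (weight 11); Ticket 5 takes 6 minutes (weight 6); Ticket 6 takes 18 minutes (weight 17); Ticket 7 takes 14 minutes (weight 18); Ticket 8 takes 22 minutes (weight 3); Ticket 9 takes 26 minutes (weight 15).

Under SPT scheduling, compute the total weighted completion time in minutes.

5082

SPT (increasing processing time): Ticket 4 Ticket 5 Ticket 2 Ticket 1 Ticket 7 Ticket 6 Ticket 3 Ticket 8 Ticket 9.
Ticket 4: finishes 5, weight 11, w·C = 55
Ticket 5: finishes 11, weight 6, w·C = 66
Ticket 2: finishes 18, weight 8, w·C = 144
Ticket 1: finishes 29, weight 20, w·C = 580
Ticket 7: finishes 43, weight 18, w·C = 774
Ticket 6: finishes 61, weight 17, w·C = 1037
Ticket 3: finishes 82, weight 2, w·C = 164
Ticket 8: finishes 104, weight 3, w·C = 312
Ticket 9: finishes 130, weight 15, w·C = 1950
Sum = 55+66+144+580+774+1037+164+312+1950 = 5082.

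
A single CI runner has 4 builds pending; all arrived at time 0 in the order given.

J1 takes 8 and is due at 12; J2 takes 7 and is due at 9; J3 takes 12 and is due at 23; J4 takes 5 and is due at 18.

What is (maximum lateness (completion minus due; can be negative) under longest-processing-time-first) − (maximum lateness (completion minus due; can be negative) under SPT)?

9

LPT (decreasing processing time): J3 J1 J2 J4.
J3: 0→12, due 23, lateness -11
J1: 12→20, due 12, lateness 8
J2: 20→27, due 9, lateness 18
J4: 27→32, due 18, lateness 14
Maximum = 18.
SPT (increasing processing time): J4 J2 J1 J3.
J4: 0→5, due 18, lateness -13
J2: 5→12, due 9, lateness 3
J1: 12→20, due 12, lateness 8
J3: 20→32, due 23, lateness 9
Maximum = 9.
Difference = 18 − 9 = 9.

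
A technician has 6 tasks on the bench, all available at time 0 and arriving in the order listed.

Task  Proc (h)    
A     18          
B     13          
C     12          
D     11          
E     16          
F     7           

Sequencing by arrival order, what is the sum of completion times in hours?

293

FIFO (arrival order): A B C D E F.
A: 0→18
B: 18→31
C: 31→43
D: 43→54
E: 54→70
F: 70→77
Sum = 18+31+43+54+70+77 = 293.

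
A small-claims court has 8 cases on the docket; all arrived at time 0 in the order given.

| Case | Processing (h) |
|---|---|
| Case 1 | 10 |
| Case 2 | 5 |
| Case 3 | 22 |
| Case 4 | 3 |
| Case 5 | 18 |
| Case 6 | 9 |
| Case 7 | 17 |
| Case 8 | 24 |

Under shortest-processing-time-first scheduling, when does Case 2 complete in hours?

8

SPT (increasing processing time): Case 4 Case 2 Case 6 Case 1 Case 7 Case 5 Case 3 Case 8.
Case 4: 0→3
Case 2: 3→8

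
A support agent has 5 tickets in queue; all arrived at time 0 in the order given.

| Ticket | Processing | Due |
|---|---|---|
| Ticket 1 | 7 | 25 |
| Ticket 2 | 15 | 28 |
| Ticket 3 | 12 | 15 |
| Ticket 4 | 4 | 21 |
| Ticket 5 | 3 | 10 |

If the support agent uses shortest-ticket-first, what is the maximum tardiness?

13

SPT (increasing processing time): Ticket 5 Ticket 4 Ticket 1 Ticket 3 Ticket 2.
Ticket 5: 0→3, due 10, tardiness 0
Ticket 4: 3→7, due 21, tardiness 0
Ticket 1: 7→14, due 25, tardiness 0
Ticket 3: 14→26, due 15, tardiness 11
Ticket 2: 26→41, due 28, tardiness 13
Maximum = 13.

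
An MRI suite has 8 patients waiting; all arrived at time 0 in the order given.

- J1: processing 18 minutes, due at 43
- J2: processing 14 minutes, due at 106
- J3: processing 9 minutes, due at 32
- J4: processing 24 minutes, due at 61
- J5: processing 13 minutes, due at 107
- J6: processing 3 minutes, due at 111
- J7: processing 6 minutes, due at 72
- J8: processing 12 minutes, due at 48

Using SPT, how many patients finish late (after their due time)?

SPT (increasing processing time): J6 J7 J3 J8 J5 J2 J1 J4.
J6: 0→3, due 111, tardiness 0
J7: 3→9, due 72, tardiness 0
J3: 9→18, due 32, tardiness 0
J8: 18→30, due 48, tardiness 0
J5: 30→43, due 107, tardiness 0
J2: 43→57, due 106, tardiness 0
J1: 57→75, due 43, tardiness 32
J4: 75→99, due 61, tardiness 38
Late patients: 2.

2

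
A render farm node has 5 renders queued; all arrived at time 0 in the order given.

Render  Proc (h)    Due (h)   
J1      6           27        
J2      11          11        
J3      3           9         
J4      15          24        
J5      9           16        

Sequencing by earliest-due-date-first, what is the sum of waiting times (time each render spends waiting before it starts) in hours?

EDD (increasing due date): J3 J2 J5 J4 J1.
J3: waits 0, runs 0→3
J2: waits 3, runs 3→14
J5: waits 14, runs 14→23
J4: waits 23, runs 23→38
J1: waits 38, runs 38→44
Sum = 0+3+14+23+38 = 78.

78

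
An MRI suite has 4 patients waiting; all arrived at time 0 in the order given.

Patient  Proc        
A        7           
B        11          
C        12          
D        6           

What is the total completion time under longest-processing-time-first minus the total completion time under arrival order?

LPT (decreasing processing time): C B A D.
C: 0→12
B: 12→23
A: 23→30
D: 30→36
Sum = 12+23+30+36 = 101.
FIFO (arrival order): A B C D.
A: 0→7
B: 7→18
C: 18→30
D: 30→36
Sum = 7+18+30+36 = 91.
Difference = 101 − 91 = 10.

10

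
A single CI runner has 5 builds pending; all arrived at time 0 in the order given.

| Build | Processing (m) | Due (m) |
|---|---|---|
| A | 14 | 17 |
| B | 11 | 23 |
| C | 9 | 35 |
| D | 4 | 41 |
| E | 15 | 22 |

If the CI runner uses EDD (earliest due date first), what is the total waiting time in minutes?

EDD (increasing due date): A E B C D.
A: waits 0, runs 0→14
E: waits 14, runs 14→29
B: waits 29, runs 29→40
C: waits 40, runs 40→49
D: waits 49, runs 49→53
Sum = 0+14+29+40+49 = 132.

132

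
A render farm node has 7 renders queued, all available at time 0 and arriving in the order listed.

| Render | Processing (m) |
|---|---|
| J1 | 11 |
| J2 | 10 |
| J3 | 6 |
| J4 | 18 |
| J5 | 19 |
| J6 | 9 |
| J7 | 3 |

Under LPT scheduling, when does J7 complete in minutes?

76

LPT (decreasing processing time): J5 J4 J1 J2 J6 J3 J7.
J5: 0→19
J4: 19→37
J1: 37→48
J2: 48→58
J6: 58→67
J3: 67→73
J7: 73→76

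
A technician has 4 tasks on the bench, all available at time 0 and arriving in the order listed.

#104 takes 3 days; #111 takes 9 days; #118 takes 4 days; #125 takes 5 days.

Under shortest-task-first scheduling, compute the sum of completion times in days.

43

SPT (increasing processing time): #104 #118 #125 #111.
#104: 0→3
#118: 3→7
#125: 7→12
#111: 12→21
Sum = 3+7+12+21 = 43.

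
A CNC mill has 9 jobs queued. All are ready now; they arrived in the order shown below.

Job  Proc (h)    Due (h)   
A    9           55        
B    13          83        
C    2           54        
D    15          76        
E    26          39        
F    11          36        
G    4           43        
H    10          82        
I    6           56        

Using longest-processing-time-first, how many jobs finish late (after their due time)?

5

LPT (decreasing processing time): E D B F H A I G C.
E: 0→26, due 39, tardiness 0
D: 26→41, due 76, tardiness 0
B: 41→54, due 83, tardiness 0
F: 54→65, due 36, tardiness 29
H: 65→75, due 82, tardiness 0
A: 75→84, due 55, tardiness 29
I: 84→90, due 56, tardiness 34
G: 90→94, due 43, tardiness 51
C: 94→96, due 54, tardiness 42
Late jobs: 5.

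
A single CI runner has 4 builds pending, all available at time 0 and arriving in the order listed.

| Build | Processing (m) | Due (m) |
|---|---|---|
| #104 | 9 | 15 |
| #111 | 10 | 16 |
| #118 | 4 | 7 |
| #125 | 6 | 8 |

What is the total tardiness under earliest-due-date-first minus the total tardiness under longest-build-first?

EDD (increasing due date): #118 #125 #104 #111.
#118: 0→4, due 7, tardiness 0
#125: 4→10, due 8, tardiness 2
#104: 10→19, due 15, tardiness 4
#111: 19→29, due 16, tardiness 13
Sum = 0+2+4+13 = 19.
LPT (decreasing processing time): #111 #104 #125 #118.
#111: 0→10, due 16, tardiness 0
#104: 10→19, due 15, tardiness 4
#125: 19→25, due 8, tardiness 17
#118: 25→29, due 7, tardiness 22
Sum = 0+4+17+22 = 43.
Difference = 19 − 43 = -24.

-24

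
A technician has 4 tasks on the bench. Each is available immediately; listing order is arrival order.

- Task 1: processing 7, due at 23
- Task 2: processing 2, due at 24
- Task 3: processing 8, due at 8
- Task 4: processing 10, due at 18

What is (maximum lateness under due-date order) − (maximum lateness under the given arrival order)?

-6

EDD (increasing due date): Task 3 Task 4 Task 1 Task 2.
Task 3: 0→8, due 8, lateness 0
Task 4: 8→18, due 18, lateness 0
Task 1: 18→25, due 23, lateness 2
Task 2: 25→27, due 24, lateness 3
Maximum = 3.
FIFO (arrival order): Task 1 Task 2 Task 3 Task 4.
Task 1: 0→7, due 23, lateness -16
Task 2: 7→9, due 24, lateness -15
Task 3: 9→17, due 8, lateness 9
Task 4: 17→27, due 18, lateness 9
Maximum = 9.
Difference = 3 − 9 = -6.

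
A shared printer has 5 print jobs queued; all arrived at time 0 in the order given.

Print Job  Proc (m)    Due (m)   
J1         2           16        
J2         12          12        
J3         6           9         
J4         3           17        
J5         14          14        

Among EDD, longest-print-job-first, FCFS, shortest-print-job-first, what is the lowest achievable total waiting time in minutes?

EDD (increasing due date): J3 J2 J5 J1 J4.
J3: waits 0, runs 0→6
J2: waits 6, runs 6→18
J5: waits 18, runs 18→32
J1: waits 32, runs 32→34
J4: waits 34, runs 34→37
Sum = 0+6+18+32+34 = 90.
LPT (decreasing processing time): J5 J2 J3 J4 J1.
J5: waits 0, runs 0→14
J2: waits 14, runs 14→26
J3: waits 26, runs 26→32
J4: waits 32, runs 32→35
J1: waits 35, runs 35→37
Sum = 0+14+26+32+35 = 107.
FIFO (arrival order): J1 J2 J3 J4 J5.
J1: waits 0, runs 0→2
J2: waits 2, runs 2→14
J3: waits 14, runs 14→20
J4: waits 20, runs 20→23
J5: waits 23, runs 23→37
Sum = 0+2+14+20+23 = 59.
SPT (increasing processing time): J1 J4 J3 J2 J5.
J1: waits 0, runs 0→2
J4: waits 2, runs 2→5
J3: waits 5, runs 5→11
J2: waits 11, runs 11→23
J5: waits 23, runs 23→37
Sum = 0+2+5+11+23 = 41.
EDD 90, LPT 107, FIFO 59, SPT 41 → minimum 41.

41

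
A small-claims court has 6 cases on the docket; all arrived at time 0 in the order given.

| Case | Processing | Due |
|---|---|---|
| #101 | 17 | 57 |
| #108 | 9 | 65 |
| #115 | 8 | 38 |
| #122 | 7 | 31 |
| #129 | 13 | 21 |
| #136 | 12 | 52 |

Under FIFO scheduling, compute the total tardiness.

57

FIFO (arrival order): #101 #108 #115 #122 #129 #136.
#101: 0→17, due 57, tardiness 0
#108: 17→26, due 65, tardiness 0
#115: 26→34, due 38, tardiness 0
#122: 34→41, due 31, tardiness 10
#129: 41→54, due 21, tardiness 33
#136: 54→66, due 52, tardiness 14
Sum = 0+0+0+10+33+14 = 57.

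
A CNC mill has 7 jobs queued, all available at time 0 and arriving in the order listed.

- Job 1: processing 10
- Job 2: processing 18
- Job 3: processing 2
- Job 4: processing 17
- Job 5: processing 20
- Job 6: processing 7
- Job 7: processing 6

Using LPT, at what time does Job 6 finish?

72

LPT (decreasing processing time): Job 5 Job 2 Job 4 Job 1 Job 6 Job 7 Job 3.
Job 5: 0→20
Job 2: 20→38
Job 4: 38→55
Job 1: 55→65
Job 6: 65→72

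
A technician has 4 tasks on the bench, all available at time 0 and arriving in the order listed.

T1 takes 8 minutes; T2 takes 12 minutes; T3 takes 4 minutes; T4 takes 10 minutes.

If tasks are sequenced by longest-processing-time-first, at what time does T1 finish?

LPT (decreasing processing time): T2 T4 T1 T3.
T2: 0→12
T4: 12→22
T1: 22→30

30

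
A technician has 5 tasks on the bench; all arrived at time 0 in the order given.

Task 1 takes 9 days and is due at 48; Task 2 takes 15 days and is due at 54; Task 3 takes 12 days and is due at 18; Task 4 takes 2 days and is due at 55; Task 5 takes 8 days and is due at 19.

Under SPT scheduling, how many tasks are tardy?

SPT (increasing processing time): Task 4 Task 5 Task 1 Task 3 Task 2.
Task 4: 0→2, due 55, tardiness 0
Task 5: 2→10, due 19, tardiness 0
Task 1: 10→19, due 48, tardiness 0
Task 3: 19→31, due 18, tardiness 13
Task 2: 31→46, due 54, tardiness 0
Late tasks: 1.

1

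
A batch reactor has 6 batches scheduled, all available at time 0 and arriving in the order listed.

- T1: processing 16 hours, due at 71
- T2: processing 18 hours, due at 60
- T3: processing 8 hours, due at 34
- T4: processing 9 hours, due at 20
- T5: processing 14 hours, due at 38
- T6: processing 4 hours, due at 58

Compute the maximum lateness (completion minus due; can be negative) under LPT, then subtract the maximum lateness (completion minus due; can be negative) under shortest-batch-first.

28

LPT (decreasing processing time): T2 T1 T5 T4 T3 T6.
T2: 0→18, due 60, lateness -42
T1: 18→34, due 71, lateness -37
T5: 34→48, due 38, lateness 10
T4: 48→57, due 20, lateness 37
T3: 57→65, due 34, lateness 31
T6: 65→69, due 58, lateness 11
Maximum = 37.
SPT (increasing processing time): T6 T3 T4 T5 T1 T2.
T6: 0→4, due 58, lateness -54
T3: 4→12, due 34, lateness -22
T4: 12→21, due 20, lateness 1
T5: 21→35, due 38, lateness -3
T1: 35→51, due 71, lateness -20
T2: 51→69, due 60, lateness 9
Maximum = 9.
Difference = 37 − 9 = 28.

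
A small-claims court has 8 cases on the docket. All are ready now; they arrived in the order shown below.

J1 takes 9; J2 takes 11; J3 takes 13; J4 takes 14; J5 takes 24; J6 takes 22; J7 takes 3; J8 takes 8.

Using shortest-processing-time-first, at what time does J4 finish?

58

SPT (increasing processing time): J7 J8 J1 J2 J3 J4 J6 J5.
J7: 0→3
J8: 3→11
J1: 11→20
J2: 20→31
J3: 31→44
J4: 44→58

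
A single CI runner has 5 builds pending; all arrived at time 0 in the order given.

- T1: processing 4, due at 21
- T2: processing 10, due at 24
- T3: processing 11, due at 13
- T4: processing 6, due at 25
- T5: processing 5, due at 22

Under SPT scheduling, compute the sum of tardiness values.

SPT (increasing processing time): T1 T5 T4 T2 T3.
T1: 0→4, due 21, tardiness 0
T5: 4→9, due 22, tardiness 0
T4: 9→15, due 25, tardiness 0
T2: 15→25, due 24, tardiness 1
T3: 25→36, due 13, tardiness 23
Sum = 0+0+0+1+23 = 24.

24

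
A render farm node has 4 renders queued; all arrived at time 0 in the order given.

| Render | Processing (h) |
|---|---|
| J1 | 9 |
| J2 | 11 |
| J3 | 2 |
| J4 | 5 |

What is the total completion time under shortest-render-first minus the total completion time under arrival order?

SPT (increasing processing time): J3 J4 J1 J2.
J3: 0→2
J4: 2→7
J1: 7→16
J2: 16→27
Sum = 2+7+16+27 = 52.
FIFO (arrival order): J1 J2 J3 J4.
J1: 0→9
J2: 9→20
J3: 20→22
J4: 22→27
Sum = 9+20+22+27 = 78.
Difference = 52 − 78 = -26.

-26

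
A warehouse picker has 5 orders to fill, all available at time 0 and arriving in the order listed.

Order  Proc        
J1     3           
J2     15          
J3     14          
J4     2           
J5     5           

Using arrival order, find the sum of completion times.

FIFO (arrival order): J1 J2 J3 J4 J5.
J1: 0→3
J2: 3→18
J3: 18→32
J4: 32→34
J5: 34→39
Sum = 3+18+32+34+39 = 126.

126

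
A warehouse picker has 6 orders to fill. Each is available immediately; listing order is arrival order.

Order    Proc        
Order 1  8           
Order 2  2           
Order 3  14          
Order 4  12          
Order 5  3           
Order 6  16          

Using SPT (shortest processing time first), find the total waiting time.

SPT (increasing processing time): Order 2 Order 5 Order 1 Order 4 Order 3 Order 6.
Order 2: waits 0, runs 0→2
Order 5: waits 2, runs 2→5
Order 1: waits 5, runs 5→13
Order 4: waits 13, runs 13→25
Order 3: waits 25, runs 25→39
Order 6: waits 39, runs 39→55
Sum = 0+2+5+13+25+39 = 84.

84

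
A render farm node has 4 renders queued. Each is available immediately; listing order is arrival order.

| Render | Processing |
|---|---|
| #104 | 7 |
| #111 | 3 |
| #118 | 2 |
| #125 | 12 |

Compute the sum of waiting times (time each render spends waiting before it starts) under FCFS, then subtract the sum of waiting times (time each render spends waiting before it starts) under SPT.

FIFO (arrival order): #104 #111 #118 #125.
#104: waits 0, runs 0→7
#111: waits 7, runs 7→10
#118: waits 10, runs 10→12
#125: waits 12, runs 12→24
Sum = 0+7+10+12 = 29.
SPT (increasing processing time): #118 #111 #104 #125.
#118: waits 0, runs 0→2
#111: waits 2, runs 2→5
#104: waits 5, runs 5→12
#125: waits 12, runs 12→24
Sum = 0+2+5+12 = 19.
Difference = 29 − 19 = 10.

10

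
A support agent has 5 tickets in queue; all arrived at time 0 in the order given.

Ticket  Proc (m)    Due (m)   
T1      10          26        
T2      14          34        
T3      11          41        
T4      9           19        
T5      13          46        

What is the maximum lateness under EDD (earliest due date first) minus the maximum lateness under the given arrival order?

-14

EDD (increasing due date): T4 T1 T2 T3 T5.
T4: 0→9, due 19, lateness -10
T1: 9→19, due 26, lateness -7
T2: 19→33, due 34, lateness -1
T3: 33→44, due 41, lateness 3
T5: 44→57, due 46, lateness 11
Maximum = 11.
FIFO (arrival order): T1 T2 T3 T4 T5.
T1: 0→10, due 26, lateness -16
T2: 10→24, due 34, lateness -10
T3: 24→35, due 41, lateness -6
T4: 35→44, due 19, lateness 25
T5: 44→57, due 46, lateness 11
Maximum = 25.
Difference = 11 − 25 = -14.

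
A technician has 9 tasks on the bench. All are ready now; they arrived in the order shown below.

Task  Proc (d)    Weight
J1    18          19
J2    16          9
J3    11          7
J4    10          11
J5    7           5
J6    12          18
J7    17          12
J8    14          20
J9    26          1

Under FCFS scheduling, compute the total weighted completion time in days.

6533

FIFO (arrival order): J1 J2 J3 J4 J5 J6 J7 J8 J9.
J1: finishes 18, weight 19, w·C = 342
J2: finishes 34, weight 9, w·C = 306
J3: finishes 45, weight 7, w·C = 315
J4: finishes 55, weight 11, w·C = 605
J5: finishes 62, weight 5, w·C = 310
J6: finishes 74, weight 18, w·C = 1332
J7: finishes 91, weight 12, w·C = 1092
J8: finishes 105, weight 20, w·C = 2100
J9: finishes 131, weight 1, w·C = 131
Sum = 342+306+315+605+310+1332+1092+2100+131 = 6533.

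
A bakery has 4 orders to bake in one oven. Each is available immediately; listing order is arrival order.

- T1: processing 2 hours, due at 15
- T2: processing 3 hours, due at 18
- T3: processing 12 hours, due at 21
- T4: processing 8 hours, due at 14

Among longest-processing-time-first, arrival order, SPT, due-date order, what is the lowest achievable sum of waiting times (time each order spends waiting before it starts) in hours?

LPT (decreasing processing time): T3 T4 T2 T1.
T3: waits 0, runs 0→12
T4: waits 12, runs 12→20
T2: waits 20, runs 20→23
T1: waits 23, runs 23→25
Sum = 0+12+20+23 = 55.
FIFO (arrival order): T1 T2 T3 T4.
T1: waits 0, runs 0→2
T2: waits 2, runs 2→5
T3: waits 5, runs 5→17
T4: waits 17, runs 17→25
Sum = 0+2+5+17 = 24.
SPT (increasing processing time): T1 T2 T4 T3.
T1: waits 0, runs 0→2
T2: waits 2, runs 2→5
T4: waits 5, runs 5→13
T3: waits 13, runs 13→25
Sum = 0+2+5+13 = 20.
EDD (increasing due date): T4 T1 T2 T3.
T4: waits 0, runs 0→8
T1: waits 8, runs 8→10
T2: waits 10, runs 10→13
T3: waits 13, runs 13→25
Sum = 0+8+10+13 = 31.
LPT 55, FIFO 24, SPT 20, EDD 31 → minimum 20.

20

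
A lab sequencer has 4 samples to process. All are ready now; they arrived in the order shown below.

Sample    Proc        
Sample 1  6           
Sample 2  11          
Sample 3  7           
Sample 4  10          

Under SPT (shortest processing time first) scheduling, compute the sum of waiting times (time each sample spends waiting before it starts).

SPT (increasing processing time): Sample 1 Sample 3 Sample 4 Sample 2.
Sample 1: waits 0, runs 0→6
Sample 3: waits 6, runs 6→13
Sample 4: waits 13, runs 13→23
Sample 2: waits 23, runs 23→34
Sum = 0+6+13+23 = 42.

42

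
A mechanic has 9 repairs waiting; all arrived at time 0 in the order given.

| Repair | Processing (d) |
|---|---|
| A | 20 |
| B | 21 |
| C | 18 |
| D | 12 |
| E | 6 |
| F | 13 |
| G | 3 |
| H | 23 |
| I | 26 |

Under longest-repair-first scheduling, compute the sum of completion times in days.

LPT (decreasing processing time): I H B A C F D E G.
I: 0→26
H: 26→49
B: 49→70
A: 70→90
C: 90→108
F: 108→121
D: 121→133
E: 133→139
G: 139→142
Sum = 26+49+70+90+108+121+133+139+142 = 878.

878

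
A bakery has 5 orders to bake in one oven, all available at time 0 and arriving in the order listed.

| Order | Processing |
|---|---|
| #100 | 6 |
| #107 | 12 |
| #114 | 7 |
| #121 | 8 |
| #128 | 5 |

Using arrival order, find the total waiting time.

82

FIFO (arrival order): #100 #107 #114 #121 #128.
#100: waits 0, runs 0→6
#107: waits 6, runs 6→18
#114: waits 18, runs 18→25
#121: waits 25, runs 25→33
#128: waits 33, runs 33→38
Sum = 0+6+18+25+33 = 82.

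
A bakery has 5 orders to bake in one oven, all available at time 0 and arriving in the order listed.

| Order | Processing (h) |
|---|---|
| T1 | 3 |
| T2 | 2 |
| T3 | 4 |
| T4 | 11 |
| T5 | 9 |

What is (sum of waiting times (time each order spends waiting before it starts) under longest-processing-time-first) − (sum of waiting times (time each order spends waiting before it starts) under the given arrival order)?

45

LPT (decreasing processing time): T4 T5 T3 T1 T2.
T4: waits 0, runs 0→11
T5: waits 11, runs 11→20
T3: waits 20, runs 20→24
T1: waits 24, runs 24→27
T2: waits 27, runs 27→29
Sum = 0+11+20+24+27 = 82.
FIFO (arrival order): T1 T2 T3 T4 T5.
T1: waits 0, runs 0→3
T2: waits 3, runs 3→5
T3: waits 5, runs 5→9
T4: waits 9, runs 9→20
T5: waits 20, runs 20→29
Sum = 0+3+5+9+20 = 37.
Difference = 82 − 37 = 45.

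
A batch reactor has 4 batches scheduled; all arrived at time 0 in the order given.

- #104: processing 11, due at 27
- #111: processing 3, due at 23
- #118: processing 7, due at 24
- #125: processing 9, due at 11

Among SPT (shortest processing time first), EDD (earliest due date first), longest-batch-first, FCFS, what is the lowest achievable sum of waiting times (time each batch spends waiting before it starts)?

32

SPT (increasing processing time): #111 #118 #125 #104.
#111: waits 0, runs 0→3
#118: waits 3, runs 3→10
#125: waits 10, runs 10→19
#104: waits 19, runs 19→30
Sum = 0+3+10+19 = 32.
EDD (increasing due date): #125 #111 #118 #104.
#125: waits 0, runs 0→9
#111: waits 9, runs 9→12
#118: waits 12, runs 12→19
#104: waits 19, runs 19→30
Sum = 0+9+12+19 = 40.
LPT (decreasing processing time): #104 #125 #118 #111.
#104: waits 0, runs 0→11
#125: waits 11, runs 11→20
#118: waits 20, runs 20→27
#111: waits 27, runs 27→30
Sum = 0+11+20+27 = 58.
FIFO (arrival order): #104 #111 #118 #125.
#104: waits 0, runs 0→11
#111: waits 11, runs 11→14
#118: waits 14, runs 14→21
#125: waits 21, runs 21→30
Sum = 0+11+14+21 = 46.
SPT 32, EDD 40, LPT 58, FIFO 46 → minimum 32.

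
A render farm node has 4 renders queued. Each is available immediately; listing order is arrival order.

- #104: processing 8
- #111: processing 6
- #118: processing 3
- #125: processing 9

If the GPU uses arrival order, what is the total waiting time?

FIFO (arrival order): #104 #111 #118 #125.
#104: waits 0, runs 0→8
#111: waits 8, runs 8→14
#118: waits 14, runs 14→17
#125: waits 17, runs 17→26
Sum = 0+8+14+17 = 39.

39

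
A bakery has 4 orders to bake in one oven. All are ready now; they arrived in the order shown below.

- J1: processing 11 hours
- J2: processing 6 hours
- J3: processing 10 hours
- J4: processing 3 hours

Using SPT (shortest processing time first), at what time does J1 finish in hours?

30

SPT (increasing processing time): J4 J2 J3 J1.
J4: 0→3
J2: 3→9
J3: 9→19
J1: 19→30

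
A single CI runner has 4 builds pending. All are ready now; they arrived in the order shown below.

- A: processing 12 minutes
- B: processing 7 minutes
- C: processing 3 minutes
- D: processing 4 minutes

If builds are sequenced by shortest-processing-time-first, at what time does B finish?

14

SPT (increasing processing time): C D B A.
C: 0→3
D: 3→7
B: 7→14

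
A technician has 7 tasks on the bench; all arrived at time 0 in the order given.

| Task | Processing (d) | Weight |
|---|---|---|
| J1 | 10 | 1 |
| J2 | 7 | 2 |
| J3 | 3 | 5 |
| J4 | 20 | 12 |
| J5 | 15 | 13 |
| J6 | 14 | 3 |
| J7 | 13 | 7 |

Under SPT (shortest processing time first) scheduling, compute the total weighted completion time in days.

SPT (increasing processing time): J3 J2 J1 J7 J6 J5 J4.
J3: finishes 3, weight 5, w·C = 15
J2: finishes 10, weight 2, w·C = 20
J1: finishes 20, weight 1, w·C = 20
J7: finishes 33, weight 7, w·C = 231
J6: finishes 47, weight 3, w·C = 141
J5: finishes 62, weight 13, w·C = 806
J4: finishes 82, weight 12, w·C = 984
Sum = 15+20+20+231+141+806+984 = 2217.

2217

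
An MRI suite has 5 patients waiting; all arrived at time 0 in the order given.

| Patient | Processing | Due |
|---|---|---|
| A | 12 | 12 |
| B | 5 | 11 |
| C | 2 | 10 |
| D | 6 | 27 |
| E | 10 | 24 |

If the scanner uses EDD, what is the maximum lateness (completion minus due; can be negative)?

8

EDD (increasing due date): C B A E D.
C: 0→2, due 10, lateness -8
B: 2→7, due 11, lateness -4
A: 7→19, due 12, lateness 7
E: 19→29, due 24, lateness 5
D: 29→35, due 27, lateness 8
Maximum = 8.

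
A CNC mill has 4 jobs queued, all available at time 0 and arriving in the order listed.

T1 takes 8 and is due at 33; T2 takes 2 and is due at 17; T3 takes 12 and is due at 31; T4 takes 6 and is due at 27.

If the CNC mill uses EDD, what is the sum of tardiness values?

EDD (increasing due date): T2 T4 T3 T1.
T2: 0→2, due 17, tardiness 0
T4: 2→8, due 27, tardiness 0
T3: 8→20, due 31, tardiness 0
T1: 20→28, due 33, tardiness 0
Sum = 0+0+0+0 = 0.

0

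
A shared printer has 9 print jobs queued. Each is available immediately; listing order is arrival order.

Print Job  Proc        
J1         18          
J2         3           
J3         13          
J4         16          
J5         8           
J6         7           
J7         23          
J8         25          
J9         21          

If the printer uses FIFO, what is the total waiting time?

447

FIFO (arrival order): J1 J2 J3 J4 J5 J6 J7 J8 J9.
J1: waits 0, runs 0→18
J2: waits 18, runs 18→21
J3: waits 21, runs 21→34
J4: waits 34, runs 34→50
J5: waits 50, runs 50→58
J6: waits 58, runs 58→65
J7: waits 65, runs 65→88
J8: waits 88, runs 88→113
J9: waits 113, runs 113→134
Sum = 0+18+21+34+50+58+65+88+113 = 447.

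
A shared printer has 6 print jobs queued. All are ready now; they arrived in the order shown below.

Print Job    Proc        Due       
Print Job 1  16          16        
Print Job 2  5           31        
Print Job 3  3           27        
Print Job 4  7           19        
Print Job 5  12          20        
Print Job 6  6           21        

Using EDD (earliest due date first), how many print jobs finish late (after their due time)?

5

EDD (increasing due date): Print Job 1 Print Job 4 Print Job 5 Print Job 6 Print Job 3 Print Job 2.
Print Job 1: 0→16, due 16, tardiness 0
Print Job 4: 16→23, due 19, tardiness 4
Print Job 5: 23→35, due 20, tardiness 15
Print Job 6: 35→41, due 21, tardiness 20
Print Job 3: 41→44, due 27, tardiness 17
Print Job 2: 44→49, due 31, tardiness 18
Late print jobs: 5.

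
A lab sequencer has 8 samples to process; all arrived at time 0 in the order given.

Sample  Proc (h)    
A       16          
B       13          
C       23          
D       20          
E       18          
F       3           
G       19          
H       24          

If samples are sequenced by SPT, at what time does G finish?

SPT (increasing processing time): F B A E G D C H.
F: 0→3
B: 3→16
A: 16→32
E: 32→50
G: 50→69

69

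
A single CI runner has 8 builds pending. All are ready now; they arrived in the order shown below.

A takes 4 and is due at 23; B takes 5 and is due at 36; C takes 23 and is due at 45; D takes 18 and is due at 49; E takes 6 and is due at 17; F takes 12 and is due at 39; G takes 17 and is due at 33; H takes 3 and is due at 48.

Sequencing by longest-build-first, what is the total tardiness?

LPT (decreasing processing time): C D G F E B A H.
C: 0→23, due 45, tardiness 0
D: 23→41, due 49, tardiness 0
G: 41→58, due 33, tardiness 25
F: 58→70, due 39, tardiness 31
E: 70→76, due 17, tardiness 59
B: 76→81, due 36, tardiness 45
A: 81→85, due 23, tardiness 62
H: 85→88, due 48, tardiness 40
Sum = 0+0+25+31+59+45+62+40 = 262.

262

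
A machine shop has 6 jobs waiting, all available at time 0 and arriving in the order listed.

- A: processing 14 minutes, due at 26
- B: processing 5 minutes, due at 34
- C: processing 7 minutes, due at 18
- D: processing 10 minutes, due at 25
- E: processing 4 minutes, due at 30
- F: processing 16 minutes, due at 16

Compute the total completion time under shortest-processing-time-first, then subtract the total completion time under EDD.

SPT (increasing processing time): E B C D A F.
E: 0→4
B: 4→9
C: 9→16
D: 16→26
A: 26→40
F: 40→56
Sum = 4+9+16+26+40+56 = 151.
EDD (increasing due date): F C D A E B.
F: 0→16
C: 16→23
D: 23→33
A: 33→47
E: 47→51
B: 51→56
Sum = 16+23+33+47+51+56 = 226.
Difference = 151 − 226 = -75.

-75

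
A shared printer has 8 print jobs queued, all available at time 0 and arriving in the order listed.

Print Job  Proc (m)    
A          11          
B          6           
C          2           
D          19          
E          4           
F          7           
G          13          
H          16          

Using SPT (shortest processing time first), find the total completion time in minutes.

SPT (increasing processing time): C E B F A G H D.
C: 0→2
E: 2→6
B: 6→12
F: 12→19
A: 19→30
G: 30→43
H: 43→59
D: 59→78
Sum = 2+6+12+19+30+43+59+78 = 249.

249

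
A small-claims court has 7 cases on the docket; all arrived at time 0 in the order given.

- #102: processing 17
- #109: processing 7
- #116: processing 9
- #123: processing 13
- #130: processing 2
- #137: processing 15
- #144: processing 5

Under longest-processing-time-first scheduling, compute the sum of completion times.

LPT (decreasing processing time): #102 #137 #123 #116 #109 #144 #130.
#102: 0→17
#137: 17→32
#123: 32→45
#116: 45→54
#109: 54→61
#144: 61→66
#130: 66→68
Sum = 17+32+45+54+61+66+68 = 343.

343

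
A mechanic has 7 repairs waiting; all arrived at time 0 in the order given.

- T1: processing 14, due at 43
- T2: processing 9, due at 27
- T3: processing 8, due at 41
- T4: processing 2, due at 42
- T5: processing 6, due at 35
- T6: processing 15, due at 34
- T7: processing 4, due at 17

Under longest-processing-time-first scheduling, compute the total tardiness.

88

LPT (decreasing processing time): T6 T1 T2 T3 T5 T7 T4.
T6: 0→15, due 34, tardiness 0
T1: 15→29, due 43, tardiness 0
T2: 29→38, due 27, tardiness 11
T3: 38→46, due 41, tardiness 5
T5: 46→52, due 35, tardiness 17
T7: 52→56, due 17, tardiness 39
T4: 56→58, due 42, tardiness 16
Sum = 0+0+11+5+17+39+16 = 88.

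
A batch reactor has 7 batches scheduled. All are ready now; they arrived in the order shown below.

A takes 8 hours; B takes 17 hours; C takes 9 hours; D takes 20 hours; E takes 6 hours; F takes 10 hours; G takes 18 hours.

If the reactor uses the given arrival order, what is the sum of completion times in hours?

339

FIFO (arrival order): A B C D E F G.
A: 0→8
B: 8→25
C: 25→34
D: 34→54
E: 54→60
F: 60→70
G: 70→88
Sum = 8+25+34+54+60+70+88 = 339.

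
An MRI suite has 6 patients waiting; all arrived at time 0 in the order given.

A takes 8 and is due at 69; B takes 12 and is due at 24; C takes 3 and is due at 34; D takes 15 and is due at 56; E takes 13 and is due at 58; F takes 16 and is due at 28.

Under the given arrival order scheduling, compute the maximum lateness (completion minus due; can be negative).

FIFO (arrival order): A B C D E F.
A: 0→8, due 69, lateness -61
B: 8→20, due 24, lateness -4
C: 20→23, due 34, lateness -11
D: 23→38, due 56, lateness -18
E: 38→51, due 58, lateness -7
F: 51→67, due 28, lateness 39
Maximum = 39.

39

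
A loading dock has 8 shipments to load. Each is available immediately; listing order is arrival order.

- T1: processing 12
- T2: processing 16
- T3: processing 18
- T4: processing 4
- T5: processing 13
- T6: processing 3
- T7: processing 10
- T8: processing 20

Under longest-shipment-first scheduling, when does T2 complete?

54

LPT (decreasing processing time): T8 T3 T2 T5 T1 T7 T4 T6.
T8: 0→20
T3: 20→38
T2: 38→54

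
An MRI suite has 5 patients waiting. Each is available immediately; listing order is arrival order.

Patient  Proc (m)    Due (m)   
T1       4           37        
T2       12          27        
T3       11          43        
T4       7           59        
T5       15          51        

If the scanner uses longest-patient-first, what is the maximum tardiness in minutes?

LPT (decreasing processing time): T5 T2 T3 T4 T1.
T5: 0→15, due 51, tardiness 0
T2: 15→27, due 27, tardiness 0
T3: 27→38, due 43, tardiness 0
T4: 38→45, due 59, tardiness 0
T1: 45→49, due 37, tardiness 12
Maximum = 12.

12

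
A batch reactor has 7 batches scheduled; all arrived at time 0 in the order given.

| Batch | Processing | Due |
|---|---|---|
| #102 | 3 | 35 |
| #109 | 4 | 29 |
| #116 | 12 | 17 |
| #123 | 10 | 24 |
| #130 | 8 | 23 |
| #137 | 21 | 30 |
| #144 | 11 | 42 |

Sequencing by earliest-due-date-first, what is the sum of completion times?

EDD (increasing due date): #116 #130 #123 #109 #137 #102 #144.
#116: 0→12
#130: 12→20
#123: 20→30
#109: 30→34
#137: 34→55
#102: 55→58
#144: 58→69
Sum = 12+20+30+34+55+58+69 = 278.

278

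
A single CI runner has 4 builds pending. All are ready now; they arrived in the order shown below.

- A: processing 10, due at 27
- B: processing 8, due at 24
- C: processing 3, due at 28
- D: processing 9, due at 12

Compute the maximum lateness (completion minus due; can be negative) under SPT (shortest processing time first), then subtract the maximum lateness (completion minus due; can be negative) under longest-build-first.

SPT (increasing processing time): C B D A.
C: 0→3, due 28, lateness -25
B: 3→11, due 24, lateness -13
D: 11→20, due 12, lateness 8
A: 20→30, due 27, lateness 3
Maximum = 8.
LPT (decreasing processing time): A D B C.
A: 0→10, due 27, lateness -17
D: 10→19, due 12, lateness 7
B: 19→27, due 24, lateness 3
C: 27→30, due 28, lateness 2
Maximum = 7.
Difference = 8 − 7 = 1.

1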